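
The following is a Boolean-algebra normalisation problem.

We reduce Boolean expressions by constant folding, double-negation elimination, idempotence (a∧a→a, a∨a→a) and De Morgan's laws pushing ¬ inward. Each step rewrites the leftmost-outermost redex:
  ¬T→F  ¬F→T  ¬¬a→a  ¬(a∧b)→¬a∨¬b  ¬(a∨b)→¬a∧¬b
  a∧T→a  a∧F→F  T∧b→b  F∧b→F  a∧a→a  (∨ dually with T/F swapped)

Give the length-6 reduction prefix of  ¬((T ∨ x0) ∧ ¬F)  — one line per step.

Answer: after 6 steps: F

Working:
  start: ¬((T ∨ x0) ∧ ¬F)
  [1] ¬(T ∨ x0) ∨ ¬¬F
  [2] (¬T ∧ ¬x0) ∨ ¬¬F
  [3] (F ∧ ¬x0) ∨ ¬¬F
  [4] F ∨ ¬¬F
  [5] ¬¬F
  [6] F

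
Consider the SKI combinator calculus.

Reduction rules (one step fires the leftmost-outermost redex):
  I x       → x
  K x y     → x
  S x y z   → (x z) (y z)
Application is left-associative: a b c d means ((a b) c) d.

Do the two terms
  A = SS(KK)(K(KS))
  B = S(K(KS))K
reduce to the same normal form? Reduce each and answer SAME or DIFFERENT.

Answer: SAME — A ⇓ S(K(KS))K, B ⇓ S(K(KS))K

Working:
Term A:
  start: SS(KK)(K(KS))
  →1  S(K(KS))(KK(K(KS)))
  →2  S(K(KS))K

Term B:
  start: S(K(KS))K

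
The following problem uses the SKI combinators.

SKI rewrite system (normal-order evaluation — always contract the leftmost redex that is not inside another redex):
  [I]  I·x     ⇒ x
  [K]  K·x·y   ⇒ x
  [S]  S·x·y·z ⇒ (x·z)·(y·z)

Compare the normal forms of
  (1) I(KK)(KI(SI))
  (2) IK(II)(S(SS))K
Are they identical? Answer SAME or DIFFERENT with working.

Answer: SAME — A ⇓ K, B ⇓ K

Working:
Term A:
  start: I(KK)(KI(SI))
  step 1: KK(KI(SI))
  step 2: K

Term B:
  start: IK(II)(S(SS))K
  step 1: K(II)(S(SS))K
  step 2: IIK
  step 3: IK
  step 4: K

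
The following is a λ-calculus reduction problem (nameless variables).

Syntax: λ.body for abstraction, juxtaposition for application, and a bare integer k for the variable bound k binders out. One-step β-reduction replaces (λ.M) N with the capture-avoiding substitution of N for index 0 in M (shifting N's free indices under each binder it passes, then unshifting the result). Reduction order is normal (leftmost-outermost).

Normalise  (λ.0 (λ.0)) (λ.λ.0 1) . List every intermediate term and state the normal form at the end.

Answer: normal form = λ.0 (λ.0)  (in 2 steps)

Reduction:
  start: (λ.0 (λ.0)) (λ.λ.0 1)
  step 1: (λ.λ.0 1) (λ.0)
  step 2: λ.0 (λ.0)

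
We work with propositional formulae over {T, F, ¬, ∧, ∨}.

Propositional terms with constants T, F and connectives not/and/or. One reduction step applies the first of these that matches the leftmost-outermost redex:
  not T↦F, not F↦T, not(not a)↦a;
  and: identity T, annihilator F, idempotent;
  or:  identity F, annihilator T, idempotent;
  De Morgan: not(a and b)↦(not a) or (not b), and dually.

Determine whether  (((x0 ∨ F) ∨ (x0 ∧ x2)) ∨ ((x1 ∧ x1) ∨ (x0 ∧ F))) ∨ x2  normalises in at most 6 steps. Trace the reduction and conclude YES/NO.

Answer: YES — reaches normal form ((x0 ∨ (x0 ∧ x2)) ∨ x1) ∨ x2 in 4 ≤ 6 steps

Derivation:
  start: (((x0 ∨ F) ∨ (x0 ∧ x2)) ∨ ((x1 ∧ x1) ∨ (x0 ∧ F))) ∨ x2
  [1] ((x0 ∨ (x0 ∧ x2)) ∨ ((x1 ∧ x1) ∨ (x0 ∧ F))) ∨ x2
  [2] ((x0 ∨ (x0 ∧ x2)) ∨ (x1 ∨ (x0 ∧ F))) ∨ x2
  [3] ((x0 ∨ (x0 ∧ x2)) ∨ (x1 ∨ F)) ∨ x2
  [4] ((x0 ∨ (x0 ∧ x2)) ∨ x1) ∨ x2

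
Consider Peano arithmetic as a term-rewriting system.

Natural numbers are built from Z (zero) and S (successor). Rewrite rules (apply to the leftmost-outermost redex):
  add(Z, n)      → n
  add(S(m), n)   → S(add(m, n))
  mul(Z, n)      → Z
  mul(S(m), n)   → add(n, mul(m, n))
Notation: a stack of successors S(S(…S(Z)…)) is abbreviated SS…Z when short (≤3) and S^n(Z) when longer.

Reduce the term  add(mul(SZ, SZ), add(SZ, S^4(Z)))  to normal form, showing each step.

Answer: normal form = S^6(Z)  (in 8 steps)

Working:
  start: add(mul(SZ, SZ), add(SZ, S^4(Z)))
  [1] add(add(SZ, mul(Z, SZ)), add(SZ, S^4(Z)))
  [2] add(S(add(Z, mul(Z, SZ))), add(SZ, S^4(Z)))
  [3] S(add(add(Z, mul(Z, SZ)), add(SZ, S^4(Z))))
  [4] S(add(mul(Z, SZ), add(SZ, S^4(Z))))
  [5] S(add(Z, add(SZ, S^4(Z))))
  [6] S(add(SZ, S^4(Z)))
  [7] S(S(add(Z, S^4(Z))))
  [8] S^6(Z)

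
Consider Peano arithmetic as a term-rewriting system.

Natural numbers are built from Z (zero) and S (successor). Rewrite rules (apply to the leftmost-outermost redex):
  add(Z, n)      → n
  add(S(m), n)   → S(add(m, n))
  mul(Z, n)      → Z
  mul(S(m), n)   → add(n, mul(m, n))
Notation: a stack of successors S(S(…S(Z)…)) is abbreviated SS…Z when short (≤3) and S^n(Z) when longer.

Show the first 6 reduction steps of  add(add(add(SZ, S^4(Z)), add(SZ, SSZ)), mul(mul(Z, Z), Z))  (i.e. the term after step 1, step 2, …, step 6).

  start: add(add(add(SZ, S^4(Z)), add(SZ, SSZ)), mul(mul(Z, Z), Z))
  step 1: add(add(S(add(Z, S^4(Z))), add(SZ, SSZ)), mul(mul(Z, Z), Z))
  step 2: add(S(add(add(Z, S^4(Z)), add(SZ, SSZ))), mul(mul(Z, Z), Z))
  step 3: S(add(add(add(Z, S^4(Z)), add(SZ, SSZ)), mul(mul(Z, Z), Z)))
  step 4: S(add(add(S^4(Z), add(SZ, SSZ)), mul(mul(Z, Z), Z)))
  step 5: S(add(S(add(SSSZ, add(SZ, SSZ))), mul(mul(Z, Z), Z)))
  step 6: S(S(add(add(SSSZ, add(SZ, SSZ)), mul(mul(Z, Z), Z))))

Answer: after 6 steps: S(S(add(add(SSSZ, add(SZ, SSZ)), mul(mul(Z, Z), Z))))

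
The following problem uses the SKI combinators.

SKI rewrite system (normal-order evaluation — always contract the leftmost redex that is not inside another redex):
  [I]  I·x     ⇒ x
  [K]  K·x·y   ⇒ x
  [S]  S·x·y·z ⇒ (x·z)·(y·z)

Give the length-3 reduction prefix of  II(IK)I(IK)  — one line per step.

Answer: after 3 steps: KI(IK)

Working:
  start: II(IK)I(IK)
  step 1: I(IK)I(IK)
  step 2: IKI(IK)
  step 3: KI(IK)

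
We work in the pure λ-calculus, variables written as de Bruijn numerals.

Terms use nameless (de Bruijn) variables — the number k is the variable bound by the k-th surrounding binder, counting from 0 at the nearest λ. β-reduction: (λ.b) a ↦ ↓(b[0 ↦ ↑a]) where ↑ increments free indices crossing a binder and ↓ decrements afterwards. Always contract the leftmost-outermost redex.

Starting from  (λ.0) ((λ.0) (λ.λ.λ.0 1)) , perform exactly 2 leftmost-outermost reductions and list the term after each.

Answer: after 2 steps: λ.λ.λ.0 1

Reduction:
  start: (λ.0) ((λ.0) (λ.λ.λ.0 1))
  [1] (λ.0) (λ.λ.λ.0 1)
  [2] λ.λ.λ.0 1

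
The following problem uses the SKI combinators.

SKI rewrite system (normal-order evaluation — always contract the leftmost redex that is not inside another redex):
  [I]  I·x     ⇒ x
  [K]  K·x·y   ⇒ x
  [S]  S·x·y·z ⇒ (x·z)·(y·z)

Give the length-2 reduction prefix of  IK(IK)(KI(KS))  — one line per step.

Answer: after 2 steps: IK

Working:
  start: IK(IK)(KI(KS))
  →1  K(IK)(KI(KS))
  →2  IK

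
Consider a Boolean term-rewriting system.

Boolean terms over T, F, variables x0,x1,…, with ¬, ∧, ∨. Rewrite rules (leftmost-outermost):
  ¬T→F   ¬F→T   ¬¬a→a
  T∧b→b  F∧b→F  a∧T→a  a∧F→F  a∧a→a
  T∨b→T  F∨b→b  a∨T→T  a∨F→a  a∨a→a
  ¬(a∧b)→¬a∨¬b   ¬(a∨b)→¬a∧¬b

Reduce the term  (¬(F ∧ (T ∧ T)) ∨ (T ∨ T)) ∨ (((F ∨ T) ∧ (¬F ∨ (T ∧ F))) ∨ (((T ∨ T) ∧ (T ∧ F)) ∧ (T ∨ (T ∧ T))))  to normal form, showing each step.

Answer: normal form = T  (in 5 steps)

Reduction:
  start: (¬(F ∧ (T ∧ T)) ∨ (T ∨ T)) ∨ (((F ∨ T) ∧ (¬F ∨ (T ∧ F))) ∨ (((T ∨ T) ∧ (T ∧ F)) ∧ (T ∨ (T ∧ T))))
  [1] ((¬F ∨ ¬(T ∧ T)) ∨ (T ∨ T)) ∨ (((F ∨ T) ∧ (¬F ∨ (T ∧ F))) ∨ (((T ∨ T) ∧ (T ∧ F)) ∧ (T ∨ (T ∧ T))))
  [2] ((T ∨ ¬(T ∧ T)) ∨ (T ∨ T)) ∨ (((F ∨ T) ∧ (¬F ∨ (T ∧ F))) ∨ (((T ∨ T) ∧ (T ∧ F)) ∧ (T ∨ (T ∧ T))))
  [3] (T ∨ (T ∨ T)) ∨ (((F ∨ T) ∧ (¬F ∨ (T ∧ F))) ∨ (((T ∨ T) ∧ (T ∧ F)) ∧ (T ∨ (T ∧ T))))
  [4] T ∨ (((F ∨ T) ∧ (¬F ∨ (T ∧ F))) ∨ (((T ∨ T) ∧ (T ∧ F)) ∧ (T ∨ (T ∧ T))))
  [5] T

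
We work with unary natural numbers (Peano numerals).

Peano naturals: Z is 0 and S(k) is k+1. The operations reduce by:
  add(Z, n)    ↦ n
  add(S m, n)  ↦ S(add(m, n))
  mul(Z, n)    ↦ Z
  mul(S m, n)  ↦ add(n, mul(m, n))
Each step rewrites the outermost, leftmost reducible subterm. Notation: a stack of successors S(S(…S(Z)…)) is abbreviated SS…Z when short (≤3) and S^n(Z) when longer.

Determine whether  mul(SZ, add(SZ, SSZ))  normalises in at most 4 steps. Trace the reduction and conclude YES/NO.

Answer: NO — after 4 steps the term is S(add(SSZ, mul(Z, add(SZ, SSZ)))), not yet normal

Reduction:
  start: mul(SZ, add(SZ, SSZ))
  step 1: add(add(SZ, SSZ), mul(Z, add(SZ, SSZ)))
  step 2: add(S(add(Z, SSZ)), mul(Z, add(SZ, SSZ)))
  step 3: S(add(add(Z, SSZ), mul(Z, add(SZ, SSZ))))
  step 4: S(add(SSZ, mul(Z, add(SZ, SSZ))))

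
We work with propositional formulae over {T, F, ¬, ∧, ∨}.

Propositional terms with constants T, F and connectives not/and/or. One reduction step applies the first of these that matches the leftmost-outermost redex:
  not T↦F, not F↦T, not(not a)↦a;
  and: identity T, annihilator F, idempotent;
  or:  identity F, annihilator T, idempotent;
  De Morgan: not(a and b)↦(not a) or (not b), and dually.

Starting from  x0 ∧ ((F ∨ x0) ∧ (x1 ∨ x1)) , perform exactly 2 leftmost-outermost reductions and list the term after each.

Answer: after 2 steps: x0 ∧ (x0 ∧ x1)

Derivation:
  start: x0 ∧ ((F ∨ x0) ∧ (x1 ∨ x1))
  [1] x0 ∧ (x0 ∧ (x1 ∨ x1))
  [2] x0 ∧ (x0 ∧ x1)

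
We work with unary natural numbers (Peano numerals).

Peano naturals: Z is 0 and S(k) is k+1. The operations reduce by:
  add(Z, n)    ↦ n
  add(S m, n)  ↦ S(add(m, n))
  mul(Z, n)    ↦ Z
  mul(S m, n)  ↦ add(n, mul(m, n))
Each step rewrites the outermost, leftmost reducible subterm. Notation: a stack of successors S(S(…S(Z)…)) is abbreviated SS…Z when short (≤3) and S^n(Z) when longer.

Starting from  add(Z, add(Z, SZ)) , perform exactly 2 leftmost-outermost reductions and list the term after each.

Answer: after 2 steps: SZ

Derivation:
  start: add(Z, add(Z, SZ))
  step 1: add(Z, SZ)
  step 2: SZ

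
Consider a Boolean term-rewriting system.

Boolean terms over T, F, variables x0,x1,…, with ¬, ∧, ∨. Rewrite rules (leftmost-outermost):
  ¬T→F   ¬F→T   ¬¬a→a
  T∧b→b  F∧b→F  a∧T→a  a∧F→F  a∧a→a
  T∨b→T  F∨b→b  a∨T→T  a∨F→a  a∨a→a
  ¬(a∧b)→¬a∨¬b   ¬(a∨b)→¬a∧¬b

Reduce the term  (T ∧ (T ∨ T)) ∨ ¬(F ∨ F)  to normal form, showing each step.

Answer: normal form = T  (in 3 steps)

Working:
  start: (T ∧ (T ∨ T)) ∨ ¬(F ∨ F)
  [1] (T ∨ T) ∨ ¬(F ∨ F)
  [2] T ∨ ¬(F ∨ F)
  [3] T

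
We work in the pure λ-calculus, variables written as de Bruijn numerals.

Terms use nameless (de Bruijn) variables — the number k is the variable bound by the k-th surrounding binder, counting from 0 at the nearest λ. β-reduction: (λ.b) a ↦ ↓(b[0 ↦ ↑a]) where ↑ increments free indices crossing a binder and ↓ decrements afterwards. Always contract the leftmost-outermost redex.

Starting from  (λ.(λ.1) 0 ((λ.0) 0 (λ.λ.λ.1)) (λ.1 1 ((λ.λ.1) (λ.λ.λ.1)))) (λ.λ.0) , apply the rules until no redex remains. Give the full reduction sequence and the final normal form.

  start: (λ.(λ.1) 0 ((λ.0) 0 (λ.λ.λ.1)) (λ.1 1 ((λ.λ.1) (λ.λ.λ.1)))) (λ.λ.0)
  →1  (λ.λ.λ.0) (λ.λ.0) ((λ.0) (λ.λ.0) (λ.λ.λ.1)) (λ.(λ.λ.0) (λ.λ.0) ((λ.λ.1) (λ.λ.λ.1)))
  →2  (λ.λ.0) ((λ.0) (λ.λ.0) (λ.λ.λ.1)) (λ.(λ.λ.0) (λ.λ.0) ((λ.λ.1) (λ.λ.λ.1)))
  →3  (λ.0) (λ.(λ.λ.0) (λ.λ.0) ((λ.λ.1) (λ.λ.λ.1)))
  →4  λ.(λ.λ.0) (λ.λ.0) ((λ.λ.1) (λ.λ.λ.1))
  →5  λ.(λ.0) ((λ.λ.1) (λ.λ.λ.1))
  →6  λ.(λ.λ.1) (λ.λ.λ.1)
  →7  λ.λ.λ.λ.λ.1

Answer: normal form = λ.λ.λ.λ.λ.1  (in 7 steps)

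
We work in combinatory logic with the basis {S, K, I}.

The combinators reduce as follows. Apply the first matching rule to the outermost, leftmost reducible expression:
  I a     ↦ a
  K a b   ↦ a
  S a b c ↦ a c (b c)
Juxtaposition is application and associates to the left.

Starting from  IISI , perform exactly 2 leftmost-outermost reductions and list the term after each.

Answer: after 2 steps: SI

Reduction:
  start: IISI
  [1] ISI
  [2] SI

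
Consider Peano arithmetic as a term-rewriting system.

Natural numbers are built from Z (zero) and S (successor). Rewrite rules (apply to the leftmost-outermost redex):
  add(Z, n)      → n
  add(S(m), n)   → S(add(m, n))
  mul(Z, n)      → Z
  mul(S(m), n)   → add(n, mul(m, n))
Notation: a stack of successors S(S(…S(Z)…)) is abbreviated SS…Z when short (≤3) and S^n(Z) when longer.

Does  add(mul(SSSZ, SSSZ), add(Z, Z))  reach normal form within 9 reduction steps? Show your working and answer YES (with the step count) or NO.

  start: add(mul(SSSZ, SSSZ), add(Z, Z))
  [1] add(add(SSSZ, mul(SSZ, SSSZ)), add(Z, Z))
  [2] add(S(add(SSZ, mul(SSZ, SSSZ))), add(Z, Z))
  [3] S(add(add(SSZ, mul(SSZ, SSSZ)), add(Z, Z)))
  [4] S(add(S(add(SZ, mul(SSZ, SSSZ))), add(Z, Z)))
  [5] S(S(add(add(SZ, mul(SSZ, SSSZ)), add(Z, Z))))
  [6] S(S(add(S(add(Z, mul(SSZ, SSSZ))), add(Z, Z))))
  [7] S(S(S(add(add(Z, mul(SSZ, SSSZ)), add(Z, Z)))))
  [8] S(S(S(add(mul(SSZ, SSSZ), add(Z, Z)))))
  [9] S(S(S(add(add(SSSZ, mul(SZ, SSSZ)), add(Z, Z)))))

Answer: NO — after 9 steps the term is S(S(S(add(add(SSSZ, mul(SZ, SSSZ)), add(Z, Z))))), not yet normal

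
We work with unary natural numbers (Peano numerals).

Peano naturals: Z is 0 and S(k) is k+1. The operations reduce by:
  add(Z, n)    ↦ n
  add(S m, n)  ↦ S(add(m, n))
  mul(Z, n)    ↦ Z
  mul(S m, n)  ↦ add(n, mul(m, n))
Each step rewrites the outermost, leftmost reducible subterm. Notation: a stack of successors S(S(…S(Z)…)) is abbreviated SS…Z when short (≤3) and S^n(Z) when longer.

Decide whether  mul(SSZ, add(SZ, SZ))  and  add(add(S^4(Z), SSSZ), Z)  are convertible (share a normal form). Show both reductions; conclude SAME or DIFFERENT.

Term A:
  start: mul(SSZ, add(SZ, SZ))
  step 1: add(add(SZ, SZ), mul(SZ, add(SZ, SZ)))
  step 2: add(S(add(Z, SZ)), mul(SZ, add(SZ, SZ)))
  step 3: S(add(add(Z, SZ), mul(SZ, add(SZ, SZ))))
  step 4: S(add(SZ, mul(SZ, add(SZ, SZ))))
  step 5: S(S(add(Z, mul(SZ, add(SZ, SZ)))))
  step 6: S(S(mul(SZ, add(SZ, SZ))))
  step 7: S(S(add(add(SZ, SZ), mul(Z, add(SZ, SZ)))))
  step 8: S(S(add(S(add(Z, SZ)), mul(Z, add(SZ, SZ)))))
  step 9: S(S(S(add(add(Z, SZ), mul(Z, add(SZ, SZ))))))
  step 10: S(S(S(add(SZ, mul(Z, add(SZ, SZ))))))
  step 11: S(S(S(S(add(Z, mul(Z, add(SZ, SZ)))))))
  step 12: S(S(S(S(mul(Z, add(SZ, SZ))))))
  step 13: S^4(Z)

Term B:
  start: add(add(S^4(Z), SSSZ), Z)
  step 1: add(S(add(SSSZ, SSSZ)), Z)
  step 2: S(add(add(SSSZ, SSSZ), Z))
  step 3: S(add(S(add(SSZ, SSSZ)), Z))
  step 4: S(S(add(add(SSZ, SSSZ), Z)))
  step 5: S(S(add(S(add(SZ, SSSZ)), Z)))
  step 6: S(S(S(add(add(SZ, SSSZ), Z))))
  step 7: S(S(S(add(S(add(Z, SSSZ)), Z))))
  step 8: S(S(S(S(add(add(Z, SSSZ), Z)))))
  step 9: S(S(S(S(add(SSSZ, Z)))))
  step 10: S(S(S(S(S(add(SSZ, Z))))))
  step 11: S(S(S(S(S(S(add(SZ, Z)))))))
  step 12: S(S(S(S(S(S(S(add(Z, Z))))))))
  step 13: S^7(Z)

Answer: DIFFERENT — A ⇓ S^4(Z), B ⇓ S^7(Z)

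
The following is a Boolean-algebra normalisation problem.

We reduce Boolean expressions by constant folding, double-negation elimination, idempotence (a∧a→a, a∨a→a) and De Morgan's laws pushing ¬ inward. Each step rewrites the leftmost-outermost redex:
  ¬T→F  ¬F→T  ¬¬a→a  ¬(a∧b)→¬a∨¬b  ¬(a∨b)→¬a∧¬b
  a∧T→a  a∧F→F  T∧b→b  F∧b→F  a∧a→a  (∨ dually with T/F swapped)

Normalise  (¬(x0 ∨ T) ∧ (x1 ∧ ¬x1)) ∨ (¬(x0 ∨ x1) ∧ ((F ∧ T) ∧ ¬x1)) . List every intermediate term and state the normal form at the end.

Answer: normal form = F  (in 9 steps)

Reduction:
  start: (¬(x0 ∨ T) ∧ (x1 ∧ ¬x1)) ∨ (¬(x0 ∨ x1) ∧ ((F ∧ T) ∧ ¬x1))
  [1] ((¬x0 ∧ ¬T) ∧ (x1 ∧ ¬x1)) ∨ (¬(x0 ∨ x1) ∧ ((F ∧ T) ∧ ¬x1))
  [2] ((¬x0 ∧ F) ∧ (x1 ∧ ¬x1)) ∨ (¬(x0 ∨ x1) ∧ ((F ∧ T) ∧ ¬x1))
  [3] (F ∧ (x1 ∧ ¬x1)) ∨ (¬(x0 ∨ x1) ∧ ((F ∧ T) ∧ ¬x1))
  [4] F ∨ (¬(x0 ∨ x1) ∧ ((F ∧ T) ∧ ¬x1))
  [5] ¬(x0 ∨ x1) ∧ ((F ∧ T) ∧ ¬x1)
  [6] (¬x0 ∧ ¬x1) ∧ ((F ∧ T) ∧ ¬x1)
  [7] (¬x0 ∧ ¬x1) ∧ (F ∧ ¬x1)
  [8] (¬x0 ∧ ¬x1) ∧ F
  [9] F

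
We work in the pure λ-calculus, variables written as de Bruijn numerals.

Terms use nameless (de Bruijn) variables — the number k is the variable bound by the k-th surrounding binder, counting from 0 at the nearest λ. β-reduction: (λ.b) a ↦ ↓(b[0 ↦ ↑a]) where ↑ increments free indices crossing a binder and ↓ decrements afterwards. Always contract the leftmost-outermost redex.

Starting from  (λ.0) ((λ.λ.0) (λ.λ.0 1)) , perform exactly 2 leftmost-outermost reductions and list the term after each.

Answer: after 2 steps: λ.0

Working:
  start: (λ.0) ((λ.λ.0) (λ.λ.0 1))
  →1  (λ.λ.0) (λ.λ.0 1)
  →2  λ.0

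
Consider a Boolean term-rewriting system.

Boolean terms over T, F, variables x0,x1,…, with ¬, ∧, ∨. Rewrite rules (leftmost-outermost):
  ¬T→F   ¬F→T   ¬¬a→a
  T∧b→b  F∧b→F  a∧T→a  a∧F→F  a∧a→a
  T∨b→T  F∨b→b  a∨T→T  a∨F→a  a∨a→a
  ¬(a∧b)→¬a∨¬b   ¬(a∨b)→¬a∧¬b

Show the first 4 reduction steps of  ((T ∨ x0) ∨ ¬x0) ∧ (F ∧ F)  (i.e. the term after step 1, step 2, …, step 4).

Answer: after 4 steps: F

Working:
  start: ((T ∨ x0) ∨ ¬x0) ∧ (F ∧ F)
  step 1: (T ∨ ¬x0) ∧ (F ∧ F)
  step 2: T ∧ (F ∧ F)
  step 3: F ∧ F
  step 4: F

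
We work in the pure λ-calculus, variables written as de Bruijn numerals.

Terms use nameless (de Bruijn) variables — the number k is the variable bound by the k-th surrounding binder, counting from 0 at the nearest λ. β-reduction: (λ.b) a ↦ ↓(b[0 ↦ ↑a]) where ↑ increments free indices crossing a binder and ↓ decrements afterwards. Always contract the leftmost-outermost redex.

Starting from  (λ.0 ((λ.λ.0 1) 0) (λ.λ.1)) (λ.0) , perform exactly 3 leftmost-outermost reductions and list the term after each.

Answer: after 3 steps: (λ.0 (λ.0)) (λ.λ.1)

Reduction:
  start: (λ.0 ((λ.λ.0 1) 0) (λ.λ.1)) (λ.0)
  step 1: (λ.0) ((λ.λ.0 1) (λ.0)) (λ.λ.1)
  step 2: (λ.λ.0 1) (λ.0) (λ.λ.1)
  step 3: (λ.0 (λ.0)) (λ.λ.1)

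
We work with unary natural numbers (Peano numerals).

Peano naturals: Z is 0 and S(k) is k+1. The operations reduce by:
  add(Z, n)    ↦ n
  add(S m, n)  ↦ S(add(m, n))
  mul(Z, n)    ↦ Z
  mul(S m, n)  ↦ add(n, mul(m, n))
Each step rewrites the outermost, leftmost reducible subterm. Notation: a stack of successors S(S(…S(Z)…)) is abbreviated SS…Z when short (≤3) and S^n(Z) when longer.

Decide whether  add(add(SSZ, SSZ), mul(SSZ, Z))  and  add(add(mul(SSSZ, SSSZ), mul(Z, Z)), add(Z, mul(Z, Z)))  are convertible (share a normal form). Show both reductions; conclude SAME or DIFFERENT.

Term A:
  start: add(add(SSZ, SSZ), mul(SSZ, Z))
  step 1: add(S(add(SZ, SSZ)), mul(SSZ, Z))
  step 2: S(add(add(SZ, SSZ), mul(SSZ, Z)))
  step 3: S(add(S(add(Z, SSZ)), mul(SSZ, Z)))
  step 4: S(S(add(add(Z, SSZ), mul(SSZ, Z))))
  step 5: S(S(add(SSZ, mul(SSZ, Z))))
  step 6: S(S(S(add(SZ, mul(SSZ, Z)))))
  step 7: S(S(S(S(add(Z, mul(SSZ, Z))))))
  step 8: S(S(S(S(mul(SSZ, Z)))))
  step 9: S(S(S(S(add(Z, mul(SZ, Z))))))
  step 10: S(S(S(S(mul(SZ, Z)))))
  step 11: S(S(S(S(add(Z, mul(Z, Z))))))
  step 12: S(S(S(S(mul(Z, Z)))))
  step 13: S^4(Z)

Term B:
  start: add(add(mul(SSSZ, SSSZ), mul(Z, Z)), add(Z, mul(Z, Z)))
  step 1: add(add(add(SSSZ, mul(SSZ, SSSZ)), mul(Z, Z)), add(Z, mul(Z, Z)))
  step 2: add(add(S(add(SSZ, mul(SSZ, SSSZ))), mul(Z, Z)), add(Z, mul(Z, Z)))
  step 3: add(S(add(add(SSZ, mul(SSZ, SSSZ)), mul(Z, Z))), add(Z, mul(Z, Z)))
  step 4: S(add(add(add(SSZ, mul(SSZ, SSSZ)), mul(Z, Z)), add(Z, mul(Z, Z))))
  step 5: S(add(add(S(add(SZ, mul(SSZ, SSSZ))), mul(Z, Z)), add(Z, mul(Z, Z))))
  step 6: S(add(S(add(add(SZ, mul(SSZ, SSSZ)), mul(Z, Z))), add(Z, mul(Z, Z))))
  step 7: S(S(add(add(add(SZ, mul(SSZ, SSSZ)), mul(Z, Z)), add(Z, mul(Z, Z)))))
  step 8: S(S(add(add(S(add(Z, mul(SSZ, SSSZ))), mul(Z, Z)), add(Z, mul(Z, Z)))))
  step 9: S(S(add(S(add(add(Z, mul(SSZ, SSSZ)), mul(Z, Z))), add(Z, mul(Z, Z)))))
  step 10: S(S(S(add(add(add(Z, mul(SSZ, SSSZ)), mul(Z, Z)), add(Z, mul(Z, Z))))))
  step 11: S(S(S(add(add(mul(SSZ, SSSZ), mul(Z, Z)), add(Z, mul(Z, Z))))))
  step 12: S(S(S(add(add(add(SSSZ, mul(SZ, SSSZ)), mul(Z, Z)), add(Z, mul(Z, Z))))))
  step 13: S(S(S(add(add(S(add(SSZ, mul(SZ, SSSZ))), mul(Z, Z)), add(Z, mul(Z, Z))))))
  step 14: S(S(S(add(S(add(add(SSZ, mul(SZ, SSSZ)), mul(Z, Z))), add(Z, mul(Z, Z))))))
  step 15: S(S(S(S(add(add(add(SSZ, mul(SZ, SSSZ)), mul(Z, Z)), add(Z, mul(Z, Z)))))))
  step 16: S(S(S(S(add(add(S(add(SZ, mul(SZ, SSSZ))), mul(Z, Z)), add(Z, mul(Z, Z)))))))
  step 17: S(S(S(S(add(S(add(add(SZ, mul(SZ, SSSZ)), mul(Z, Z))), add(Z, mul(Z, Z)))))))
  step 18: S(S(S(S(S(add(add(add(SZ, mul(SZ, SSSZ)), mul(Z, Z)), add(Z, mul(Z, Z))))))))
  step 19: S(S(S(S(S(add(add(S(add(Z, mul(SZ, SSSZ))), mul(Z, Z)), add(Z, mul(Z, Z))))))))
  step 20: S(S(S(S(S(add(S(add(add(Z, mul(SZ, SSSZ)), mul(Z, Z))), add(Z, mul(Z, Z))))))))
  step 21: S(S(S(S(S(S(add(add(add(Z, mul(SZ, SSSZ)), mul(Z, Z)), add(Z, mul(Z, Z)))))))))
  step 22: S(S(S(S(S(S(add(add(mul(SZ, SSSZ), mul(Z, Z)), add(Z, mul(Z, Z)))))))))
  step 23: S(S(S(S(S(S(add(add(add(SSSZ, mul(Z, SSSZ)), mul(Z, Z)), add(Z, mul(Z, Z)))))))))
  step 24: S(S(S(S(S(S(add(add(S(add(SSZ, mul(Z, SSSZ))), mul(Z, Z)), add(Z, mul(Z, Z)))))))))
  step 25: S(S(S(S(S(S(add(S(add(add(SSZ, mul(Z, SSSZ)), mul(Z, Z))), add(Z, mul(Z, Z)))))))))
  step 26: S(S(S(S(S(S(S(add(add(add(SSZ, mul(Z, SSSZ)), mul(Z, Z)), add(Z, mul(Z, Z))))))))))
  step 27: S(S(S(S(S(S(S(add(add(S(add(SZ, mul(Z, SSSZ))), mul(Z, Z)), add(Z, mul(Z, Z))))))))))
  step 28: S(S(S(S(S(S(S(add(S(add(add(SZ, mul(Z, SSSZ)), mul(Z, Z))), add(Z, mul(Z, Z))))))))))
  step 29: S(S(S(S(S(S(S(S(add(add(add(SZ, mul(Z, SSSZ)), mul(Z, Z)), add(Z, mul(Z, Z)))))))))))
  step 30: S(S(S(S(S(S(S(S(add(add(S(add(Z, mul(Z, SSSZ))), mul(Z, Z)), add(Z, mul(Z, Z)))))))))))
  step 31: S(S(S(S(S(S(S(S(add(S(add(add(Z, mul(Z, SSSZ)), mul(Z, Z))), add(Z, mul(Z, Z)))))))))))
  step 32: S(S(S(S(S(S(S(S(S(add(add(add(Z, mul(Z, SSSZ)), mul(Z, Z)), add(Z, mul(Z, Z))))))))))))
  step 33: S(S(S(S(S(S(S(S(S(add(add(mul(Z, SSSZ), mul(Z, Z)), add(Z, mul(Z, Z))))))))))))
  step 34: S(S(S(S(S(S(S(S(S(add(add(Z, mul(Z, Z)), add(Z, mul(Z, Z))))))))))))
  step 35: S(S(S(S(S(S(S(S(S(add(mul(Z, Z), add(Z, mul(Z, Z))))))))))))
  step 36: S(S(S(S(S(S(S(S(S(add(Z, add(Z, mul(Z, Z))))))))))))
  step 37: S(S(S(S(S(S(S(S(S(add(Z, mul(Z, Z)))))))))))
  step 38: S(S(S(S(S(S(S(S(S(mul(Z, Z))))))))))
  step 39: S^9(Z)

Answer: DIFFERENT — A ⇓ S^4(Z), B ⇓ S^9(Z)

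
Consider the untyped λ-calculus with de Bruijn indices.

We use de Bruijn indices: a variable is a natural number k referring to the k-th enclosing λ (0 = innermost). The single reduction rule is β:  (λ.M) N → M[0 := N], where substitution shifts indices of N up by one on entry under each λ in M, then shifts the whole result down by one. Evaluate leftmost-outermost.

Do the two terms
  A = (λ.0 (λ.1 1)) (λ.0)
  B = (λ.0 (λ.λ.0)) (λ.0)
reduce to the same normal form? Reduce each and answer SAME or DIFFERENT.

Term A:
  start: (λ.0 (λ.1 1)) (λ.0)
  step 1: (λ.0) (λ.(λ.0) (λ.0))
  step 2: λ.(λ.0) (λ.0)
  step 3: λ.λ.0

Term B:
  start: (λ.0 (λ.λ.0)) (λ.0)
  step 1: (λ.0) (λ.λ.0)
  step 2: λ.λ.0

Answer: SAME — A ⇓ λ.λ.0, B ⇓ λ.λ.0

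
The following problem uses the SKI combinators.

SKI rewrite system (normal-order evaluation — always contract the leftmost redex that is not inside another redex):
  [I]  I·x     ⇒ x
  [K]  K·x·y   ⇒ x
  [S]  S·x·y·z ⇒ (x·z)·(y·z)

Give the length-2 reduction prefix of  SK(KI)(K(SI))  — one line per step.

  start: SK(KI)(K(SI))
  [1] K(K(SI))(KI(K(SI)))
  [2] K(SI)

Answer: after 2 steps: K(SI)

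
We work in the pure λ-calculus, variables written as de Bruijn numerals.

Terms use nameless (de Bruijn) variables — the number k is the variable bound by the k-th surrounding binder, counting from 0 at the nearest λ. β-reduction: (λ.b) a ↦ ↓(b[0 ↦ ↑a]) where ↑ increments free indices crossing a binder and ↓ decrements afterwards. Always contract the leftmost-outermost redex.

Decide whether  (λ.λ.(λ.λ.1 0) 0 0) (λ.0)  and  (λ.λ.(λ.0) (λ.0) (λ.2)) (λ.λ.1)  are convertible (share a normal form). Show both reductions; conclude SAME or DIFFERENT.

Term A:
  start: (λ.λ.(λ.λ.1 0) 0 0) (λ.0)
  [1] λ.(λ.λ.1 0) 0 0
  [2] λ.(λ.1 0) 0
  [3] λ.0 0

Term B:
  start: (λ.λ.(λ.0) (λ.0) (λ.2)) (λ.λ.1)
  [1] λ.(λ.0) (λ.0) (λ.λ.λ.1)
  [2] λ.(λ.0) (λ.λ.λ.1)
  [3] λ.λ.λ.λ.1

Answer: DIFFERENT — A ⇓ λ.0 0, B ⇓ λ.λ.λ.λ.1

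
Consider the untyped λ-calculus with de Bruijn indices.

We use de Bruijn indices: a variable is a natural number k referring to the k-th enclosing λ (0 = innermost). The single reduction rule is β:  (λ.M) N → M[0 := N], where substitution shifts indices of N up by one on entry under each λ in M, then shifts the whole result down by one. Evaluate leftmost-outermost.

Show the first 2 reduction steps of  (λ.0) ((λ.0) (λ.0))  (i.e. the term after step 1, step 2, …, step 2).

  start: (λ.0) ((λ.0) (λ.0))
  [1] (λ.0) (λ.0)
  [2] λ.0

Answer: after 2 steps: λ.0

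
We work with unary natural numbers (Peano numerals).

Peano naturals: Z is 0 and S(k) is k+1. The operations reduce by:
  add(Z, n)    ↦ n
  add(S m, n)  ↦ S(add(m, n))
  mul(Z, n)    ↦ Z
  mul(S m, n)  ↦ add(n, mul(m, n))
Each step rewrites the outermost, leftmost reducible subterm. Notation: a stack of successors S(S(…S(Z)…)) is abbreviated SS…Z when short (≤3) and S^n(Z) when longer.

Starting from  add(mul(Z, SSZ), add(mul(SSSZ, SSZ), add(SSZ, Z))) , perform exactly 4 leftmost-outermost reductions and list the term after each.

  start: add(mul(Z, SSZ), add(mul(SSSZ, SSZ), add(SSZ, Z)))
  [1] add(Z, add(mul(SSSZ, SSZ), add(SSZ, Z)))
  [2] add(mul(SSSZ, SSZ), add(SSZ, Z))
  [3] add(add(SSZ, mul(SSZ, SSZ)), add(SSZ, Z))
  [4] add(S(add(SZ, mul(SSZ, SSZ))), add(SSZ, Z))

Answer: after 4 steps: add(S(add(SZ, mul(SSZ, SSZ))), add(SSZ, Z))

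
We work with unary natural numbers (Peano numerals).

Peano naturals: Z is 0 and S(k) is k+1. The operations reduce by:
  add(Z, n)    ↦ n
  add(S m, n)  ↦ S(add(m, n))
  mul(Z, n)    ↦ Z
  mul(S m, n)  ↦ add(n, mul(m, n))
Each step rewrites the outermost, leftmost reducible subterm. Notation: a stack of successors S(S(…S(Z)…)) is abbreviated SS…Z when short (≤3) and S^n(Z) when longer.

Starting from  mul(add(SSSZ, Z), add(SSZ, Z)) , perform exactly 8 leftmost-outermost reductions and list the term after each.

  start: mul(add(SSSZ, Z), add(SSZ, Z))
  step 1: mul(S(add(SSZ, Z)), add(SSZ, Z))
  step 2: add(add(SSZ, Z), mul(add(SSZ, Z), add(SSZ, Z)))
  step 3: add(S(add(SZ, Z)), mul(add(SSZ, Z), add(SSZ, Z)))
  step 4: S(add(add(SZ, Z), mul(add(SSZ, Z), add(SSZ, Z))))
  step 5: S(add(S(add(Z, Z)), mul(add(SSZ, Z), add(SSZ, Z))))
  step 6: S(S(add(add(Z, Z), mul(add(SSZ, Z), add(SSZ, Z)))))
  step 7: S(S(add(Z, mul(add(SSZ, Z), add(SSZ, Z)))))
  step 8: S(S(mul(add(SSZ, Z), add(SSZ, Z))))

Answer: after 8 steps: S(S(mul(add(SSZ, Z), add(SSZ, Z))))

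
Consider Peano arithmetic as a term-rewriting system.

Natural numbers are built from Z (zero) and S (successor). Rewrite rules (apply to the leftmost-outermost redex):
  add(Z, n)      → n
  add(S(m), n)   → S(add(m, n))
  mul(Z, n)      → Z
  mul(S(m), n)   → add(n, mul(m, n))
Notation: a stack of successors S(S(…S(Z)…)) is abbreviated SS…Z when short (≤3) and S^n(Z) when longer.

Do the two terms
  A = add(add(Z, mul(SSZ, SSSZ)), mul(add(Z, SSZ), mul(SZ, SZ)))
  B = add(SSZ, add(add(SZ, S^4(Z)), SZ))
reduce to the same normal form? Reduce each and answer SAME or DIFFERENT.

Term A:
  start: add(add(Z, mul(SSZ, SSSZ)), mul(add(Z, SSZ), mul(SZ, SZ)))
  step 1: add(mul(SSZ, SSSZ), mul(add(Z, SSZ), mul(SZ, SZ)))
  step 2: add(add(SSSZ, mul(SZ, SSSZ)), mul(add(Z, SSZ), mul(SZ, SZ)))
  step 3: add(S(add(SSZ, mul(SZ, SSSZ))), mul(add(Z, SSZ), mul(SZ, SZ)))
  step 4: S(add(add(SSZ, mul(SZ, SSSZ)), mul(add(Z, SSZ), mul(SZ, SZ))))
  step 5: S(add(S(add(SZ, mul(SZ, SSSZ))), mul(add(Z, SSZ), mul(SZ, SZ))))
  step 6: S(S(add(add(SZ, mul(SZ, SSSZ)), mul(add(Z, SSZ), mul(SZ, SZ)))))
  step 7: S(S(add(S(add(Z, mul(SZ, SSSZ))), mul(add(Z, SSZ), mul(SZ, SZ)))))
  step 8: S(S(S(add(add(Z, mul(SZ, SSSZ)), mul(add(Z, SSZ), mul(SZ, SZ))))))
  step 9: S(S(S(add(mul(SZ, SSSZ), mul(add(Z, SSZ), mul(SZ, SZ))))))
  step 10: S(S(S(add(add(SSSZ, mul(Z, SSSZ)), mul(add(Z, SSZ), mul(SZ, SZ))))))
  step 11: S(S(S(add(S(add(SSZ, mul(Z, SSSZ))), mul(add(Z, SSZ), mul(SZ, SZ))))))
  step 12: S(S(S(S(add(add(SSZ, mul(Z, SSSZ)), mul(add(Z, SSZ), mul(SZ, SZ)))))))
  step 13: S(S(S(S(add(S(add(SZ, mul(Z, SSSZ))), mul(add(Z, SSZ), mul(SZ, SZ)))))))
  step 14: S(S(S(S(S(add(add(SZ, mul(Z, SSSZ)), mul(add(Z, SSZ), mul(SZ, SZ))))))))
  step 15: S(S(S(S(S(add(S(add(Z, mul(Z, SSSZ))), mul(add(Z, SSZ), mul(SZ, SZ))))))))
  step 16: S(S(S(S(S(S(add(add(Z, mul(Z, SSSZ)), mul(add(Z, SSZ), mul(SZ, SZ)))))))))
  step 17: S(S(S(S(S(S(add(mul(Z, SSSZ), mul(add(Z, SSZ), mul(SZ, SZ)))))))))
  step 18: S(S(S(S(S(S(add(Z, mul(add(Z, SSZ), mul(SZ, SZ)))))))))
  step 19: S(S(S(S(S(S(mul(add(Z, SSZ), mul(SZ, SZ))))))))
  step 20: S(S(S(S(S(S(mul(SSZ, mul(SZ, SZ))))))))
  step 21: S(S(S(S(S(S(add(mul(SZ, SZ), mul(SZ, mul(SZ, SZ)))))))))
  step 22: S(S(S(S(S(S(add(add(SZ, mul(Z, SZ)), mul(SZ, mul(SZ, SZ)))))))))
  step 23: S(S(S(S(S(S(add(S(add(Z, mul(Z, SZ))), mul(SZ, mul(SZ, SZ)))))))))
  step 24: S(S(S(S(S(S(S(add(add(Z, mul(Z, SZ)), mul(SZ, mul(SZ, SZ))))))))))
  step 25: S(S(S(S(S(S(S(add(mul(Z, SZ), mul(SZ, mul(SZ, SZ))))))))))
  step 26: S(S(S(S(S(S(S(add(Z, mul(SZ, mul(SZ, SZ))))))))))
  step 27: S(S(S(S(S(S(S(mul(SZ, mul(SZ, SZ)))))))))
  step 28: S(S(S(S(S(S(S(add(mul(SZ, SZ), mul(Z, mul(SZ, SZ))))))))))
  step 29: S(S(S(S(S(S(S(add(add(SZ, mul(Z, SZ)), mul(Z, mul(SZ, SZ))))))))))
  step 30: S(S(S(S(S(S(S(add(S(add(Z, mul(Z, SZ))), mul(Z, mul(SZ, SZ))))))))))
  step 31: S(S(S(S(S(S(S(S(add(add(Z, mul(Z, SZ)), mul(Z, mul(SZ, SZ)))))))))))
  step 32: S(S(S(S(S(S(S(S(add(mul(Z, SZ), mul(Z, mul(SZ, SZ)))))))))))
  step 33: S(S(S(S(S(S(S(S(add(Z, mul(Z, mul(SZ, SZ)))))))))))
  step 34: S(S(S(S(S(S(S(S(mul(Z, mul(SZ, SZ))))))))))
  step 35: S^8(Z)

Term B:
  start: add(SSZ, add(add(SZ, S^4(Z)), SZ))
  step 1: S(add(SZ, add(add(SZ, S^4(Z)), SZ)))
  step 2: S(S(add(Z, add(add(SZ, S^4(Z)), SZ))))
  step 3: S(S(add(add(SZ, S^4(Z)), SZ)))
  step 4: S(S(add(S(add(Z, S^4(Z))), SZ)))
  step 5: S(S(S(add(add(Z, S^4(Z)), SZ))))
  step 6: S(S(S(add(S^4(Z), SZ))))
  step 7: S(S(S(S(add(SSSZ, SZ)))))
  step 8: S(S(S(S(S(add(SSZ, SZ))))))
  step 9: S(S(S(S(S(S(add(SZ, SZ)))))))
  step 10: S(S(S(S(S(S(S(add(Z, SZ))))))))
  step 11: S^8(Z)

Answer: SAME — A ⇓ S^8(Z), B ⇓ S^8(Z)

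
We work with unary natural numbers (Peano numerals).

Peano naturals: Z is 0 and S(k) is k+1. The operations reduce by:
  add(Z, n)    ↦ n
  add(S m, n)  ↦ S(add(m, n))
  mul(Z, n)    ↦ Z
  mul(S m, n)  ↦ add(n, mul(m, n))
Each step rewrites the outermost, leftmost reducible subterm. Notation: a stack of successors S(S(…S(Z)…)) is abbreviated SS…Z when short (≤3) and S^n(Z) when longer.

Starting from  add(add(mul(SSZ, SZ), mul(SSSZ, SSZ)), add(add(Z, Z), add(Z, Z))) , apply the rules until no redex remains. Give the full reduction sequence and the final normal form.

Answer: normal form = S^8(Z)  (in 35 steps)

Working:
  start: add(add(mul(SSZ, SZ), mul(SSSZ, SSZ)), add(add(Z, Z), add(Z, Z)))
  [1] add(add(add(SZ, mul(SZ, SZ)), mul(SSSZ, SSZ)), add(add(Z, Z), add(Z, Z)))
  [2] add(add(S(add(Z, mul(SZ, SZ))), mul(SSSZ, SSZ)), add(add(Z, Z), add(Z, Z)))
  [3] add(S(add(add(Z, mul(SZ, SZ)), mul(SSSZ, SSZ))), add(add(Z, Z), add(Z, Z)))
  [4] S(add(add(add(Z, mul(SZ, SZ)), mul(SSSZ, SSZ)), add(add(Z, Z), add(Z, Z))))
  [5] S(add(add(mul(SZ, SZ), mul(SSSZ, SSZ)), add(add(Z, Z), add(Z, Z))))
  [6] S(add(add(add(SZ, mul(Z, SZ)), mul(SSSZ, SSZ)), add(add(Z, Z), add(Z, Z))))
  [7] S(add(add(S(add(Z, mul(Z, SZ))), mul(SSSZ, SSZ)), add(add(Z, Z), add(Z, Z))))
  [8] S(add(S(add(add(Z, mul(Z, SZ)), mul(SSSZ, SSZ))), add(add(Z, Z), add(Z, Z))))
  [9] S(S(add(add(add(Z, mul(Z, SZ)), mul(SSSZ, SSZ)), add(add(Z, Z), add(Z, Z)))))
  [10] S(S(add(add(mul(Z, SZ), mul(SSSZ, SSZ)), add(add(Z, Z), add(Z, Z)))))
  [11] S(S(add(add(Z, mul(SSSZ, SSZ)), add(add(Z, Z), add(Z, Z)))))
  [12] S(S(add(mul(SSSZ, SSZ), add(add(Z, Z), add(Z, Z)))))
  [13] S(S(add(add(SSZ, mul(SSZ, SSZ)), add(add(Z, Z), add(Z, Z)))))
  [14] S(S(add(S(add(SZ, mul(SSZ, SSZ))), add(add(Z, Z), add(Z, Z)))))
  [15] S(S(S(add(add(SZ, mul(SSZ, SSZ)), add(add(Z, Z), add(Z, Z))))))
  [16] S(S(S(add(S(add(Z, mul(SSZ, SSZ))), add(add(Z, Z), add(Z, Z))))))
  [17] S(S(S(S(add(add(Z, mul(SSZ, SSZ)), add(add(Z, Z), add(Z, Z)))))))
  [18] S(S(S(S(add(mul(SSZ, SSZ), add(add(Z, Z), add(Z, Z)))))))
  [19] S(S(S(S(add(add(SSZ, mul(SZ, SSZ)), add(add(Z, Z), add(Z, Z)))))))
  [20] S(S(S(S(add(S(add(SZ, mul(SZ, SSZ))), add(add(Z, Z), add(Z, Z)))))))
  [21] S(S(S(S(S(add(add(SZ, mul(SZ, SSZ)), add(add(Z, Z), add(Z, Z))))))))
  [22] S(S(S(S(S(add(S(add(Z, mul(SZ, SSZ))), add(add(Z, Z), add(Z, Z))))))))
  [23] S(S(S(S(S(S(add(add(Z, mul(SZ, SSZ)), add(add(Z, Z), add(Z, Z)))))))))
  [24] S(S(S(S(S(S(add(mul(SZ, SSZ), add(add(Z, Z), add(Z, Z)))))))))
  [25] S(S(S(S(S(S(add(add(SSZ, mul(Z, SSZ)), add(add(Z, Z), add(Z, Z)))))))))
  [26] S(S(S(S(S(S(add(S(add(SZ, mul(Z, SSZ))), add(add(Z, Z), add(Z, Z)))))))))
  [27] S(S(S(S(S(S(S(add(add(SZ, mul(Z, SSZ)), add(add(Z, Z), add(Z, Z))))))))))
  [28] S(S(S(S(S(S(S(add(S(add(Z, mul(Z, SSZ))), add(add(Z, Z), add(Z, Z))))))))))
  [29] S(S(S(S(S(S(S(S(add(add(Z, mul(Z, SSZ)), add(add(Z, Z), add(Z, Z)))))))))))
  [30] S(S(S(S(S(S(S(S(add(mul(Z, SSZ), add(add(Z, Z), add(Z, Z)))))))))))
  [31] S(S(S(S(S(S(S(S(add(Z, add(add(Z, Z), add(Z, Z)))))))))))
  [32] S(S(S(S(S(S(S(S(add(add(Z, Z), add(Z, Z))))))))))
  [33] S(S(S(S(S(S(S(S(add(Z, add(Z, Z))))))))))
  [34] S(S(S(S(S(S(S(S(add(Z, Z)))))))))
  [35] S^8(Z)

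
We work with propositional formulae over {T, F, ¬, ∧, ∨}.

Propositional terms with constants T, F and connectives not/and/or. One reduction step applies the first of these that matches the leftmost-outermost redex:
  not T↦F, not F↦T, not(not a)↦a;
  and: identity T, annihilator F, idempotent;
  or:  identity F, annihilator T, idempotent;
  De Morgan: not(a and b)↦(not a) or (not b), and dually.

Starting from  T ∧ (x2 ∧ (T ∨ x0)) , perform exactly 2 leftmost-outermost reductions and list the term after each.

  start: T ∧ (x2 ∧ (T ∨ x0))
  step 1: x2 ∧ (T ∨ x0)
  step 2: x2 ∧ T

Answer: after 2 steps: x2 ∧ T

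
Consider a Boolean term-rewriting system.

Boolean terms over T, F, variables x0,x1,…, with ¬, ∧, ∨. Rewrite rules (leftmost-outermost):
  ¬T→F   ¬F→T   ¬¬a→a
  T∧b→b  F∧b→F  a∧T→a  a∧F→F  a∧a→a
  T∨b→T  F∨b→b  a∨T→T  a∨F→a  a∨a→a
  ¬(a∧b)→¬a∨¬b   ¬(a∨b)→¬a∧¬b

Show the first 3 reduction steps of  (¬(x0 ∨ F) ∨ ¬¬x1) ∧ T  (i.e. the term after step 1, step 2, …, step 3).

Answer: after 3 steps: (¬x0 ∧ T) ∨ ¬¬x1

Derivation:
  start: (¬(x0 ∨ F) ∨ ¬¬x1) ∧ T
  step 1: ¬(x0 ∨ F) ∨ ¬¬x1
  step 2: (¬x0 ∧ ¬F) ∨ ¬¬x1
  step 3: (¬x0 ∧ T) ∨ ¬¬x1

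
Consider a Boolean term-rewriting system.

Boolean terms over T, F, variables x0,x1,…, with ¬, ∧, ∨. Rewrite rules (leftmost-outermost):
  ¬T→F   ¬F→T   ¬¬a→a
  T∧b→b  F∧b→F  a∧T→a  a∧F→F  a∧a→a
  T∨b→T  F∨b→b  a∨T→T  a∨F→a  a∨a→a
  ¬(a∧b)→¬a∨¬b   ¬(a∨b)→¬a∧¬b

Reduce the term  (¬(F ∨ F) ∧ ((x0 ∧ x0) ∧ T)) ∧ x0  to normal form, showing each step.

Answer: normal form = x0  (in 7 steps)

Working:
  start: (¬(F ∨ F) ∧ ((x0 ∧ x0) ∧ T)) ∧ x0
  step 1: ((¬F ∧ ¬F) ∧ ((x0 ∧ x0) ∧ T)) ∧ x0
  step 2: (¬F ∧ ((x0 ∧ x0) ∧ T)) ∧ x0
  step 3: (T ∧ ((x0 ∧ x0) ∧ T)) ∧ x0
  step 4: ((x0 ∧ x0) ∧ T) ∧ x0
  step 5: (x0 ∧ x0) ∧ x0
  step 6: x0 ∧ x0
  step 7: x0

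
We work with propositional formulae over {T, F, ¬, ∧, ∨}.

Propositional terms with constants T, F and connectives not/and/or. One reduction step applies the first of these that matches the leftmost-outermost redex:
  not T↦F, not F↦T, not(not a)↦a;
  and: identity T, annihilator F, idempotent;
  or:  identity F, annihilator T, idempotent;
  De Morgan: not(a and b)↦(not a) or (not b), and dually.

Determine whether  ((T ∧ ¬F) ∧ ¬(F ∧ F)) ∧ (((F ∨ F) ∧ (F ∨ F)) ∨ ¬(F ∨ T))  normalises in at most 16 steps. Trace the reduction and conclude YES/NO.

  start: ((T ∧ ¬F) ∧ ¬(F ∧ F)) ∧ (((F ∨ F) ∧ (F ∨ F)) ∨ ¬(F ∨ T))
  step 1: (¬F ∧ ¬(F ∧ F)) ∧ (((F ∨ F) ∧ (F ∨ F)) ∨ ¬(F ∨ T))
  step 2: (T ∧ ¬(F ∧ F)) ∧ (((F ∨ F) ∧ (F ∨ F)) ∨ ¬(F ∨ T))
  step 3: ¬(F ∧ F) ∧ (((F ∨ F) ∧ (F ∨ F)) ∨ ¬(F ∨ T))
  step 4: (¬F ∨ ¬F) ∧ (((F ∨ F) ∧ (F ∨ F)) ∨ ¬(F ∨ T))
  step 5: ¬F ∧ (((F ∨ F) ∧ (F ∨ F)) ∨ ¬(F ∨ T))
  step 6: T ∧ (((F ∨ F) ∧ (F ∨ F)) ∨ ¬(F ∨ T))
  step 7: ((F ∨ F) ∧ (F ∨ F)) ∨ ¬(F ∨ T)
  step 8: (F ∨ F) ∨ ¬(F ∨ T)
  step 9: F ∨ ¬(F ∨ T)
  step 10: ¬(F ∨ T)
  step 11: ¬F ∧ ¬T
  step 12: T ∧ ¬T
  step 13: ¬T
  step 14: F

Answer: YES — reaches normal form F in 14 ≤ 16 steps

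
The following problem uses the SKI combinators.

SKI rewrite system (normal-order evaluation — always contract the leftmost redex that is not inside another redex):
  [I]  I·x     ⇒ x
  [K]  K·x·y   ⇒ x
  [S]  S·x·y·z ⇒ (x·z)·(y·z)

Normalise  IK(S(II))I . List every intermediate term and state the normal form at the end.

Answer: normal form = SI  (in 3 steps)

Derivation:
  start: IK(S(II))I
  [1] K(S(II))I
  [2] S(II)
  [3] SI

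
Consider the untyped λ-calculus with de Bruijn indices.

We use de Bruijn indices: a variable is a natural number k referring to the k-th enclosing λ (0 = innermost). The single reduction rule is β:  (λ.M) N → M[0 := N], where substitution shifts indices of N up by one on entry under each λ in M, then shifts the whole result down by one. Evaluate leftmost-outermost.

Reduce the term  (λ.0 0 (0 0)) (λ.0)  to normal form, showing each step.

  start: (λ.0 0 (0 0)) (λ.0)
  step 1: (λ.0) (λ.0) ((λ.0) (λ.0))
  step 2: (λ.0) ((λ.0) (λ.0))
  step 3: (λ.0) (λ.0)
  step 4: λ.0

Answer: normal form = λ.0  (in 4 steps)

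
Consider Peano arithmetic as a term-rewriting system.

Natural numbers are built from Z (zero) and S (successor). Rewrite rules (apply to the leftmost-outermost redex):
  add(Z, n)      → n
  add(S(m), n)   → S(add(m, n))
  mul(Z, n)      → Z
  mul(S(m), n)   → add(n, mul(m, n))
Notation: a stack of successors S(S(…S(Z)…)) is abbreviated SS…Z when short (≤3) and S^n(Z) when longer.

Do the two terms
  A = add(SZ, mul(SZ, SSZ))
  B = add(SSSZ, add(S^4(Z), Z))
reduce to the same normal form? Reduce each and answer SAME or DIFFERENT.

Answer: DIFFERENT — A ⇓ SSSZ, B ⇓ S^7(Z)

Working:
Term A:
  start: add(SZ, mul(SZ, SSZ))
  step 1: S(add(Z, mul(SZ, SSZ)))
  step 2: S(mul(SZ, SSZ))
  step 3: S(add(SSZ, mul(Z, SSZ)))
  step 4: S(S(add(SZ, mul(Z, SSZ))))
  step 5: S(S(S(add(Z, mul(Z, SSZ)))))
  step 6: S(S(S(mul(Z, SSZ))))
  step 7: SSSZ

Term B:
  start: add(SSSZ, add(S^4(Z), Z))
  step 1: S(add(SSZ, add(S^4(Z), Z)))
  step 2: S(S(add(SZ, add(S^4(Z), Z))))
  step 3: S(S(S(add(Z, add(S^4(Z), Z)))))
  step 4: S(S(S(add(S^4(Z), Z))))
  step 5: S(S(S(S(add(SSSZ, Z)))))
  step 6: S(S(S(S(S(add(SSZ, Z))))))
  step 7: S(S(S(S(S(S(add(SZ, Z)))))))
  step 8: S(S(S(S(S(S(S(add(Z, Z))))))))
  step 9: S^7(Z)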